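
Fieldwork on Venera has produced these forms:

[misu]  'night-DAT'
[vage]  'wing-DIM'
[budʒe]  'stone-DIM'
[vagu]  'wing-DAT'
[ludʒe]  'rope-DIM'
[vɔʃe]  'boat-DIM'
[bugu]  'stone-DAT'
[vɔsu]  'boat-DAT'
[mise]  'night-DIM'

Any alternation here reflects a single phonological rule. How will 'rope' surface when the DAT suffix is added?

[lugu]

In [bugu] and [budʒe] the final segment of 'stone' alternates: [g] ~ [dʒ].
The stem 'wing' ([vagu], [vage]) shows [g] unchanged in both environments, so [g] cannot be basic with [dʒ] derived before the DIM suffix.
The alternation reflects depalatalization: palato-alveolar /dʒ/ and /ʃ/ become [g] and [s] when no front vowel follows. /dʒ/ is underlying.
From [ludʒe] the stem 'rope' is /ludʒ/; when no front vowel follows this yields [lugu].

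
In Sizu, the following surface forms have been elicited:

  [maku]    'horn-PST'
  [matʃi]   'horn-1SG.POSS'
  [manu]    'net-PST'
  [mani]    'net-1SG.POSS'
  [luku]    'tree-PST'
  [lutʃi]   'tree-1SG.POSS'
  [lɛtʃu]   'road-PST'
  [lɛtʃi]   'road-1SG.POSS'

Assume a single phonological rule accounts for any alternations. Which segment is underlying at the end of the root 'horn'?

The stem for 'horn' ends in [k] in [maku] but [tʃ] in [matʃi].
If /tʃ/ were underlying and a rule turned it into [k] before the PST suffix, 'road' would also alternate; but it has [tʃ] in both [lɛtʃu] and [lɛtʃi].
The alternation reflects palatalization before a front vowel: /k/ becomes palato-alveolar [tʃ] before a front vowel. /k/ is underlying.

/k/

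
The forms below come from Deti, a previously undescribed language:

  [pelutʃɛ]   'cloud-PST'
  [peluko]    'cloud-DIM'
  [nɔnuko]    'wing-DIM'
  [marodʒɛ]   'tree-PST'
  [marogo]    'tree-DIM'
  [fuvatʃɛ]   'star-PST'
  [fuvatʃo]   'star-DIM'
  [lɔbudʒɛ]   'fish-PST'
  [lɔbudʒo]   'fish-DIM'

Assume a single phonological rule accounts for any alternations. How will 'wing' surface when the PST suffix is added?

[nɔnutʃɛ]

The root 'cloud' surfaces as [pelutʃɛ] and [peluko], with a stem-final [tʃ] ~ [k] alternation.
But 'star' keeps [tʃ] in both environments ([fuvatʃɛ], [fuvatʃo]), so there is no rule changing /tʃ/ to [k] before the DIM suffix.
The underlying segment must be /k/; /k/ and /g/ become palato-alveolar [tʃ] and [dʒ] before a front vowel, yielding [tʃ] there.
From [nɔnuko] the stem 'wing' is /nɔnuk/; before a front vowel this yields [nɔnutʃɛ].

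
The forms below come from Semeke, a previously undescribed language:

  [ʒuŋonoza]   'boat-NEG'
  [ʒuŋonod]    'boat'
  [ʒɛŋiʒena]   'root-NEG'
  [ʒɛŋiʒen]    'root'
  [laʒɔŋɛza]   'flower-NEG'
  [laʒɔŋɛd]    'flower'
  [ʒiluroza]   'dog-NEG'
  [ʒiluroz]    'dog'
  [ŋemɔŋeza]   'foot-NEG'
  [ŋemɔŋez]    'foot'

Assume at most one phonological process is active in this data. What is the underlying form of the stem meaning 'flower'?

The stem for 'flower' ends in [z] in [laʒɔŋɛza] but [d] in [laʒɔŋɛd].
If /z/ were underlying and a rule turned it into [d] in isolation, 'foot' would also alternate; but it has [z] in both [ŋemɔŋeza] and [ŋemɔŋez].
The alternation reflects intervocalic spirantization: voiced stops become fricatives between vowels. /d/ is underlying.

/laʒɔŋɛd/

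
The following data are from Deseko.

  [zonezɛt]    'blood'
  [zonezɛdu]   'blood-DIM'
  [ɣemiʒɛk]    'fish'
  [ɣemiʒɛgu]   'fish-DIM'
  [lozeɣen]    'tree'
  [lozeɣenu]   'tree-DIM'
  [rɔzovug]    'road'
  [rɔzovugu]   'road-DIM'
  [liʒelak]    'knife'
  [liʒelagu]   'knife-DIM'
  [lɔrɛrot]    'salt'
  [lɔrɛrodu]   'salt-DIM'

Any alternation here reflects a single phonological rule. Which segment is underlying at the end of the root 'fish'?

'fish' shows [k] ~ [g] at the end of the stem ([ɣemiʒɛk] vs [ɣemiʒɛgu]).
But 'road' keeps [g] in both environments ([rɔzovug], [rɔzovugu]), so there is no rule changing /g/ to [k] in isolation.
Therefore /k/ is basic and [g] is derived by intervocalic voicing (voiceless stops become voiced between vowels).

/k/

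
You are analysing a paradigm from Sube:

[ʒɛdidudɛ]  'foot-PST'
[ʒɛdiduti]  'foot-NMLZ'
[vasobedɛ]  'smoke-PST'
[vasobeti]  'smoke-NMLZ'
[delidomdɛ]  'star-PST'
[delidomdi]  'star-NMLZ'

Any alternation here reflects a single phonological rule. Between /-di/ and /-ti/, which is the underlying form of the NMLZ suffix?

The NMLZ morpheme has two allomorphs, [-di] and [-ti].
By contrast the PST suffix keeps its initial [d] throughout — that segment must be underlying.
So the underlying form is /-ti/, and voiceless stops become voiced after a nasal.

/-ti/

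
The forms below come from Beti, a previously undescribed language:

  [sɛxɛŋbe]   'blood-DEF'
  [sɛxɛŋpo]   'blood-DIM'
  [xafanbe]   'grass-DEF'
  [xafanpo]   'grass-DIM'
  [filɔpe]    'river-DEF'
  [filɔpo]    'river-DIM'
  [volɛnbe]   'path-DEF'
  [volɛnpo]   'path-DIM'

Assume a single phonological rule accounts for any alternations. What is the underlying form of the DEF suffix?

/-be/

The DEF suffix surfaces as [-be] and [-pe], depending on the final segment of the stem.
By contrast the DIM suffix keeps its initial [p] throughout — that segment must be underlying.
So the underlying form is /-be/, and voiced stops become voiceless after a vowel.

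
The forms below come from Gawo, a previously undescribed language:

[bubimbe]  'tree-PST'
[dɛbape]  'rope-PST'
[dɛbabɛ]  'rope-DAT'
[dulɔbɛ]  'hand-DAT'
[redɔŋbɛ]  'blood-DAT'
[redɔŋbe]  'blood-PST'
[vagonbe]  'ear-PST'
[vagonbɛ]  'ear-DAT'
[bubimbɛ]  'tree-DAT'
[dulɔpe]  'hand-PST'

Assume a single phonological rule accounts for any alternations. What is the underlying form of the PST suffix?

The PST suffix surfaces as [-be] and [-pe], depending on the final segment of the stem.
The DAT suffix, which begins with [b], is invariant after every stem; so [b] is not altered by any rule here.
The PST suffix is therefore /-pe/ underlyingly, with post-nasal voicing: voiceless stops become voiced after a nasal.

/-pe/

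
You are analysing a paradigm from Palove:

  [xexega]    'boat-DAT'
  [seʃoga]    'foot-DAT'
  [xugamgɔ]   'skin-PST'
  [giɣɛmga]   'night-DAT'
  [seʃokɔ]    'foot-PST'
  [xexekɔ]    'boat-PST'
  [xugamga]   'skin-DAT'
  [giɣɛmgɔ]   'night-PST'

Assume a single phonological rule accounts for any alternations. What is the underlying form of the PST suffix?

The PST morpheme has two allomorphs, [-gɔ] and [-kɔ].
By contrast the DAT suffix keeps its initial [g] throughout — that segment must be underlying.
The PST suffix is therefore /-kɔ/ underlyingly, with post-nasal voicing: voiceless stops become voiced after a nasal.

/-kɔ/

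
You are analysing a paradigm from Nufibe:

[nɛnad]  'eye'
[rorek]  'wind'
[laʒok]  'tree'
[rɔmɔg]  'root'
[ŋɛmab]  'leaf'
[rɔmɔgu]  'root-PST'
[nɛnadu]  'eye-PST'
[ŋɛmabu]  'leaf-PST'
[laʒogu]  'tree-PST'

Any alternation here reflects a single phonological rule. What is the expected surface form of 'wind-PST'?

The root 'tree' surfaces as [laʒogu] and [laʒok], with a stem-final [g] ~ [k] alternation.
If /g/ were underlying and a rule turned it into [k] in isolation, 'root' would also alternate; but it has [g] in both [rɔmɔgu] and [rɔmɔg].
Therefore /k/ is basic and [g] is derived by intervocalic voicing (voiceless stops become voiced between vowels).
The one attested form of 'wind', [rorek], shows underlying /rorek/. Applying the same rule between vowels gives [roregu].

[roregu]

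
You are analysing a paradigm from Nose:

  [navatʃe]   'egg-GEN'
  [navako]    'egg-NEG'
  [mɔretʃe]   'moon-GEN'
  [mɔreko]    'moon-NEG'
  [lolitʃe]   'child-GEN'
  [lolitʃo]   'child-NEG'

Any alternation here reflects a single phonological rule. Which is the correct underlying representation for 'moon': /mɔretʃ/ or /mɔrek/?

The root 'moon' surfaces as [mɔretʃe] and [mɔreko], with a stem-final [tʃ] ~ [k] alternation.
But 'child' keeps [tʃ] in both environments ([lolitʃe], [lolitʃo]), so there is no rule changing /tʃ/ to [k] before the NEG suffix.
The alternation reflects palatalization before a front vowel: /k/ becomes palato-alveolar [tʃ] before a front vowel. /k/ is underlying.

/mɔrek/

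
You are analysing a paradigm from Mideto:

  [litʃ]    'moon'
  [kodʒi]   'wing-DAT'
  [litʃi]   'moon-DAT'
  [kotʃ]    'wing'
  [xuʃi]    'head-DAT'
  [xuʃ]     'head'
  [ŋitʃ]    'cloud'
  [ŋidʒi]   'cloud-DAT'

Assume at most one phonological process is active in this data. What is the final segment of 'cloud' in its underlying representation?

/dʒ/

'cloud' shows [tʃ] ~ [dʒ] at the end of the stem ([ŋitʃ] vs [ŋidʒi]).
The stem 'moon' ([litʃ], [litʃi]) shows [tʃ] unchanged in both environments, so [tʃ] cannot be basic with [dʒ] derived before the DAT suffix.
Therefore /dʒ/ is basic and [tʃ] is derived by word-final obstruent devoicing (voiced obstruents become voiceless word-finally).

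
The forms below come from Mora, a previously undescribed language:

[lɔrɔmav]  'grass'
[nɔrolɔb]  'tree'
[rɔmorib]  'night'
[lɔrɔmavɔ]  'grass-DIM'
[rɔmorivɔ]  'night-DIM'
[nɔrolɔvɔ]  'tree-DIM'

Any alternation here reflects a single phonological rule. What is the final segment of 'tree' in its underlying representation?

/b/

The root 'tree' surfaces as [nɔrolɔvɔ] and [nɔrolɔb], with a stem-final [v] ~ [b] alternation.
But 'grass' keeps [v] in both environments ([lɔrɔmavɔ], [lɔrɔmav]), so there is no rule changing /v/ to [b] in isolation.
The underlying segment must be /b/; voiced stops become fricatives between vowels, yielding [v] there.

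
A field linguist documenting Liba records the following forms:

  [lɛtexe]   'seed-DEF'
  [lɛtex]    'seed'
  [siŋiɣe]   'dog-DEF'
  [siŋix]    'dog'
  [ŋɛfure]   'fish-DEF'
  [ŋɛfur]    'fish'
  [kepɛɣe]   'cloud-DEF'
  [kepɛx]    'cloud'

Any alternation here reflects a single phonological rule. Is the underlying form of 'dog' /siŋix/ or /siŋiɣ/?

/siŋiɣ/

In [siŋiɣe] and [siŋix] the final segment of 'dog' alternates: [ɣ] ~ [x].
But 'seed' keeps [x] in both environments ([lɛtexe], [lɛtex]), so there is no rule changing /x/ to [ɣ] before the DEF suffix.
So /ɣ/ is underlying, and a rule of word-final obstruent devoicing — voiced obstruents become voiceless word-finally — gives [x].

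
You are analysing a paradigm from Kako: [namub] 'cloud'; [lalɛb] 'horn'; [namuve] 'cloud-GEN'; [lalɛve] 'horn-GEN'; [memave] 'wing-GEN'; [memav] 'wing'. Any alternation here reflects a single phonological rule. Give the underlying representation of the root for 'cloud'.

'cloud' shows [b] ~ [v] at the end of the stem ([namub] vs [namuve]).
The stem 'wing' ([memav], [memave]) shows [v] unchanged in both environments, so [v] cannot be basic with [b] derived in isolation.
The underlying segment must be /b/; voiced stops become fricatives between vowels, yielding [v] there.
The underlying form of 'cloud' is therefore /namub/.

/namub/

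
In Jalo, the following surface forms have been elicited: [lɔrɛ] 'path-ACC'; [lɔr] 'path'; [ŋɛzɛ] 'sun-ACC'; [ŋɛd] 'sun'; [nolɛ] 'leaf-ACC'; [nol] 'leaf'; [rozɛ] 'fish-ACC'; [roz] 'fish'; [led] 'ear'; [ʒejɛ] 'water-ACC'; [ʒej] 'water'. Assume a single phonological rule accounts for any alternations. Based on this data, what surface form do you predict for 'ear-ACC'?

[lezɛ]

In [ŋɛzɛ] and [ŋɛd] the final segment of 'sun' alternates: [z] ~ [d].
The stem 'fish' ([rozɛ], [roz]) shows [z] unchanged in both environments, so [z] cannot be basic with [d] derived in isolation.
The alternation reflects intervocalic spirantization: voiced stops become fricatives between vowels. /d/ is underlying.
From [led] the stem 'ear' is /led/; between vowels this yields [lezɛ].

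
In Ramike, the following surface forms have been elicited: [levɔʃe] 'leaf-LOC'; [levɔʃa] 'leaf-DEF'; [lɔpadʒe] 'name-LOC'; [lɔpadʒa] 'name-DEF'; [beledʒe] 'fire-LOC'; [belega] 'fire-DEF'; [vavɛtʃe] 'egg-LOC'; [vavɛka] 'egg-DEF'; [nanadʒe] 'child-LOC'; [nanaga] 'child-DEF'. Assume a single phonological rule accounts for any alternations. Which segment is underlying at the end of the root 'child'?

/g/

'child' shows [dʒ] ~ [g] at the end of the stem ([nanadʒe] vs [nanaga]).
If /dʒ/ were underlying and a rule turned it into [g] before the DEF suffix, 'name' would also alternate; but it has [dʒ] in both [lɔpadʒe] and [lɔpadʒa].
The underlying segment must be /g/; /k/ and /g/ become palato-alveolar [tʃ] and [dʒ] before a front vowel, yielding [dʒ] there.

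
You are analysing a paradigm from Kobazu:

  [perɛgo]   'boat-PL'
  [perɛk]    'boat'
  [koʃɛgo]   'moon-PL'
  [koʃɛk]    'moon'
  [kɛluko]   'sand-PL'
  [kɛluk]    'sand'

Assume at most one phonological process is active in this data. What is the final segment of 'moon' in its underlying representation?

The root 'moon' surfaces as [koʃɛgo] and [koʃɛk], with a stem-final [g] ~ [k] alternation.
But 'sand' keeps [k] in both environments ([kɛluko], [kɛluk]), so there is no rule changing /k/ to [g] before the PL suffix.
The underlying segment must be /g/; voiced obstruents become voiceless word-finally, yielding [k] there.

/g/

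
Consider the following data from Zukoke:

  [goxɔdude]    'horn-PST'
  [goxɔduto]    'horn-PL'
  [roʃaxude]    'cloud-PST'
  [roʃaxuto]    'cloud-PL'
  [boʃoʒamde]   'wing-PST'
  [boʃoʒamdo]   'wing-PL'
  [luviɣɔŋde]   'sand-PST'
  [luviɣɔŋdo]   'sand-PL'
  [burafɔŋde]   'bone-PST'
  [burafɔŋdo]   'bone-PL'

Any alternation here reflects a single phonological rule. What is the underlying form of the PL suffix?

The PL suffix surfaces as [-do] and [-to], depending on the final segment of the stem.
By contrast the PST suffix keeps its initial [d] throughout — that segment must be underlying.
The PL suffix is therefore /-to/ underlyingly, with post-nasal voicing: voiceless stops become voiced after a nasal.

/-to/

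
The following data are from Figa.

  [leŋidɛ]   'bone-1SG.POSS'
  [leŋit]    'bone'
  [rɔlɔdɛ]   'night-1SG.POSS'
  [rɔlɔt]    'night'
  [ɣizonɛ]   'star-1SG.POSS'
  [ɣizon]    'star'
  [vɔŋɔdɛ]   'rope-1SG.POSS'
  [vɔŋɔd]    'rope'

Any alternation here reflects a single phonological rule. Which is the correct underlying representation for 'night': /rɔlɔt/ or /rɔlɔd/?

/rɔlɔt/

The stem for 'night' ends in [d] in [rɔlɔdɛ] but [t] in [rɔlɔt].
But 'rope' keeps [d] in both environments ([vɔŋɔdɛ], [vɔŋɔd]), so there is no rule changing /d/ to [t] in isolation.
The underlying segment must be /t/; voiceless stops become voiced between vowels, yielding [d] there.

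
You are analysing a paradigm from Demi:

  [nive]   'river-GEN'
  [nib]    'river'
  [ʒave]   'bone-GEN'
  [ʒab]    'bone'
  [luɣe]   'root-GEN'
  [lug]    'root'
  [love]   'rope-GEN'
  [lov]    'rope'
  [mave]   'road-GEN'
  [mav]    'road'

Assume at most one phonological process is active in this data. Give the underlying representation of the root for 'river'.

/nib/

The root 'river' surfaces as [nive] and [nib], with a stem-final [v] ~ [b] alternation.
If /v/ were underlying and a rule turned it into [b] in isolation, 'rope' would also alternate; but it has [v] in both [love] and [lov].
The underlying segment must be /b/; voiced stops become fricatives between vowels, yielding [v] there.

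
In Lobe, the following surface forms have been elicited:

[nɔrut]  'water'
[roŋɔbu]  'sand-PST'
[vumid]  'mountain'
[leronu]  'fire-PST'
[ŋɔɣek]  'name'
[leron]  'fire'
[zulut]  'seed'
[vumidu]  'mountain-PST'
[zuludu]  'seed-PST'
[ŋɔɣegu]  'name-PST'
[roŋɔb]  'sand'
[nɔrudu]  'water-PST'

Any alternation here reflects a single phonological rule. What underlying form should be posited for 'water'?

The root 'water' surfaces as [nɔrudu] and [nɔrut], with a stem-final [d] ~ [t] alternation.
The stem 'mountain' ([vumidu], [vumid]) shows [d] unchanged in both environments, so [d] cannot be basic with [t] derived in isolation.
So /t/ is underlying, and a rule of intervocalic voicing — voiceless stops become voiced between vowels — gives [d].
The underlying form of 'water' is therefore /nɔrut/.

/nɔrut/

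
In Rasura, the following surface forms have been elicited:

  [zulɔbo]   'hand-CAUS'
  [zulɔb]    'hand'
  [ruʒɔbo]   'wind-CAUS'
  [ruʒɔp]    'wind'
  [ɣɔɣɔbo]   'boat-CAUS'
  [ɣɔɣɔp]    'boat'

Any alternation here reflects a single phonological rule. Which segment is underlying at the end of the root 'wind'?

/p/

The root 'wind' surfaces as [ruʒɔbo] and [ruʒɔp], with a stem-final [b] ~ [p] alternation.
Compare 'hand', with invariant [b] in [zulɔbo] and [zulɔb]: an analysis with underlying /b/ and a rule producing [p] in isolation would wrongly predict alternation here too.
The underlying segment must be /p/; voiceless stops become voiced between vowels, yielding [b] there.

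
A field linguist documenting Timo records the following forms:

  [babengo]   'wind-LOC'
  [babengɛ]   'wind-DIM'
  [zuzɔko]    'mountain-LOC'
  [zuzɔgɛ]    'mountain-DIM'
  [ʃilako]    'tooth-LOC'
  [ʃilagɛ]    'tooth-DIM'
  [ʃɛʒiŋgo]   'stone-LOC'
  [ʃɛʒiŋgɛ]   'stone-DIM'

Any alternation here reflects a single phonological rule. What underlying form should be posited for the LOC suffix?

The LOC morpheme has two allomorphs, [-go] and [-ko].
The DIM suffix, which begins with [g], is invariant after every stem; so [g] is not altered by any rule here.
The LOC suffix is therefore /-ko/ underlyingly, with post-nasal voicing: voiceless stops become voiced after a nasal.

/-ko/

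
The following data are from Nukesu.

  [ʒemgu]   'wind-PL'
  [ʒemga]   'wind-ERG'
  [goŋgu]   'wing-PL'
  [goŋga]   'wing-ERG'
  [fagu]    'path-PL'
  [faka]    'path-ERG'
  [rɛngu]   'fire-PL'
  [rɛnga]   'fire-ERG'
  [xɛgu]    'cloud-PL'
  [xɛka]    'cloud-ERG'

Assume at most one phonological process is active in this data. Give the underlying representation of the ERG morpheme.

/-ka/

The ERG morpheme has two allomorphs, [-ga] and [-ka].
The PL suffix, which begins with [g], is invariant after every stem; so [g] is not altered by any rule here.
The ERG suffix is therefore /-ka/ underlyingly, with post-nasal voicing: voiceless stops become voiced after a nasal.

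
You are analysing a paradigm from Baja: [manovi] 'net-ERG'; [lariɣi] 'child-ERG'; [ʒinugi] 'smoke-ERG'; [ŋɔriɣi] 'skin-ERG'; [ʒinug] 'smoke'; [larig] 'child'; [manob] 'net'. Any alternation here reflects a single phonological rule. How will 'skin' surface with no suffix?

[ŋɔrig]

The stem for 'child' ends in [g] in [larig] but [ɣ] in [lariɣi].
Compare 'smoke', with invariant [g] in [ʒinug] and [ʒinugi]: an analysis with underlying /g/ and a rule producing [ɣ] before the ERG suffix would wrongly predict alternation here too.
The underlying segment must be /ɣ/; voiced fricatives become stops word-finally, yielding [g] there.
From [ŋɔriɣi] the stem 'skin' is /ŋɔriɣ/; word-finally this yields [ŋɔrig].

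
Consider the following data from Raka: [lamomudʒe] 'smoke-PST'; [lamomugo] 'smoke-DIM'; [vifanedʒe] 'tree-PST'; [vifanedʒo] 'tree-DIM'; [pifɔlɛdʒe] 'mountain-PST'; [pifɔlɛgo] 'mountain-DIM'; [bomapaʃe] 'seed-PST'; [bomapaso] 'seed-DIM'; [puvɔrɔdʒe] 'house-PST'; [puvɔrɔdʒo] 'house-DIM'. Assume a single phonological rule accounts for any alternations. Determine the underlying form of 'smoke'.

/lamomug/

In [lamomudʒe] and [lamomugo] the final segment of 'smoke' alternates: [dʒ] ~ [g].
Compare 'tree', with invariant [dʒ] in [vifanedʒe] and [vifanedʒo]: an analysis with underlying /dʒ/ and a rule producing [g] before the DIM suffix would wrongly predict alternation here too.
Therefore /g/ is basic and [dʒ] is derived by palatalization before a front vowel (/g/ and /s/ become palato-alveolar [dʒ] and [ʃ] before a front vowel).
The underlying form of 'smoke' is therefore /lamomug/.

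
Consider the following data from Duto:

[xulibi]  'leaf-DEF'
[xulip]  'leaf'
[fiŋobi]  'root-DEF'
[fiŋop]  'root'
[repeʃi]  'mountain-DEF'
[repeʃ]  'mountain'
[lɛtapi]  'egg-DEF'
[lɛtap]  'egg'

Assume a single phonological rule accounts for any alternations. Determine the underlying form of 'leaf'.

'leaf' shows [b] ~ [p] at the end of the stem ([xulibi] vs [xulip]).
The stem 'egg' ([lɛtapi], [lɛtap]) shows [p] unchanged in both environments, so [p] cannot be basic with [b] derived before the DEF suffix.
The underlying segment must be /b/; voiced obstruents become voiceless word-finally, yielding [p] there.

/xulib/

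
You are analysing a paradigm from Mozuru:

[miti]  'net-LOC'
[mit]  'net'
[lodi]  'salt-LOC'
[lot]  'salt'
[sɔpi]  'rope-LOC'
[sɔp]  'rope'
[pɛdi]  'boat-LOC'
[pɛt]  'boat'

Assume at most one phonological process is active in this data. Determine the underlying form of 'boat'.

'boat' shows [d] ~ [t] at the end of the stem ([pɛdi] vs [pɛt]).
The stem 'net' ([miti], [mit]) shows [t] unchanged in both environments, so [t] cannot be basic with [d] derived before the LOC suffix.
Therefore /d/ is basic and [t] is derived by word-final obstruent devoicing (voiced obstruents become voiceless word-finally).
Hence 'boat' is /pɛd/ underlyingly.

/pɛd/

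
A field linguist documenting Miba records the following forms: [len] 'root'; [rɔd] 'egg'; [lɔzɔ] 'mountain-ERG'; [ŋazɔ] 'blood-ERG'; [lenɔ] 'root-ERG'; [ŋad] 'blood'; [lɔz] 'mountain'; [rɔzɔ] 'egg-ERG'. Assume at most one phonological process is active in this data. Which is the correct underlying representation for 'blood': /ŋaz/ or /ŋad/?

/ŋad/

The root 'blood' surfaces as [ŋad] and [ŋazɔ], with a stem-final [d] ~ [z] alternation.
The stem 'mountain' ([lɔz], [lɔzɔ]) shows [z] unchanged in both environments, so [z] cannot be basic with [d] derived in isolation.
The alternation reflects intervocalic spirantization: voiced stops become fricatives between vowels. /d/ is underlying.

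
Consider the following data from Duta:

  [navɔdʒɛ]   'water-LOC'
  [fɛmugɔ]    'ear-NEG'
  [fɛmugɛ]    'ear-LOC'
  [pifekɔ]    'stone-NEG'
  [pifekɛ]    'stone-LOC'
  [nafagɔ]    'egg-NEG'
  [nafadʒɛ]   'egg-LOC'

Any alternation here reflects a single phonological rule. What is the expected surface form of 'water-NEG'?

The stem for 'egg' ends in [g] in [nafagɔ] but [dʒ] in [nafadʒɛ].
Compare 'ear', with invariant [g] in [fɛmugɔ] and [fɛmugɛ]: an analysis with underlying /g/ and a rule producing [dʒ] before the LOC suffix would wrongly predict alternation here too.
So /dʒ/ is underlying, and a rule of depalatalization — palato-alveolar /dʒ/ becomes [g] when no front vowel follows — gives [g].
From [navɔdʒɛ] the stem 'water' is /navɔdʒ/; when no front vowel follows this yields [navɔgɔ].

[navɔgɔ]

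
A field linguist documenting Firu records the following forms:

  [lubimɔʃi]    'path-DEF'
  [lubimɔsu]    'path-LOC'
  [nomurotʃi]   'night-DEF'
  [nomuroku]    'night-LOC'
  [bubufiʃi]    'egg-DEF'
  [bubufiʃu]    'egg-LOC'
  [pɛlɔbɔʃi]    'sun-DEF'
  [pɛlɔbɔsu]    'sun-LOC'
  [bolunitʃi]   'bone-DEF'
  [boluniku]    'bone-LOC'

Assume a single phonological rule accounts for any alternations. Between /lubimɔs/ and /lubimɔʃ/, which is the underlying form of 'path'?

/lubimɔs/

The root 'path' surfaces as [lubimɔʃi] and [lubimɔsu], with a stem-final [ʃ] ~ [s] alternation.
If /ʃ/ were underlying and a rule turned it into [s] before the LOC suffix, 'egg' would also alternate; but it has [ʃ] in both [bubufiʃi] and [bubufiʃu].
So /s/ is underlying, and a rule of palatalization before a front vowel — /k/ and /s/ become palato-alveolar [tʃ] and [ʃ] before a front vowel — gives [ʃ].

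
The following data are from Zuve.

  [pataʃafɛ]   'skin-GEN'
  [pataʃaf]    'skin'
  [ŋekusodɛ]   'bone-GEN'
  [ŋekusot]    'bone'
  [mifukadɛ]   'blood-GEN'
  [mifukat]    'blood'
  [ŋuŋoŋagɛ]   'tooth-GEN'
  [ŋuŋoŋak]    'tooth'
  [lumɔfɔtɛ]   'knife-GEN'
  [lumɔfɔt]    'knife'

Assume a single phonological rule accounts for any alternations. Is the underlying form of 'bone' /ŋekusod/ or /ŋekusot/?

/ŋekusod/

'bone' shows [d] ~ [t] at the end of the stem ([ŋekusodɛ] vs [ŋekusot]).
If /t/ were underlying and a rule turned it into [d] before the GEN suffix, 'knife' would also alternate; but it has [t] in both [lumɔfɔtɛ] and [lumɔfɔt].
Therefore /d/ is basic and [t] is derived by word-final obstruent devoicing (voiced obstruents become voiceless word-finally).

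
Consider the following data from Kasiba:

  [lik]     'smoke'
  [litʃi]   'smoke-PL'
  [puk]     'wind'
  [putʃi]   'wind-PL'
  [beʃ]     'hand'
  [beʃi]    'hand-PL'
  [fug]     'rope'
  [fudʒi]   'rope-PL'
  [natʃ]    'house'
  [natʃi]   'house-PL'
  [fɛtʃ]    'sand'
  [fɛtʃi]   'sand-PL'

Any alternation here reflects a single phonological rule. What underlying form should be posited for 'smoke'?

/lik/

The root 'smoke' surfaces as [lik] and [litʃi], with a stem-final [k] ~ [tʃ] alternation.
But 'sand' keeps [tʃ] in both environments ([fɛtʃ], [fɛtʃi]), so there is no rule changing /tʃ/ to [k] in isolation.
The alternation reflects palatalization before a front vowel: /k/ and /g/ become palato-alveolar [tʃ] and [dʒ] before a front vowel. /k/ is underlying.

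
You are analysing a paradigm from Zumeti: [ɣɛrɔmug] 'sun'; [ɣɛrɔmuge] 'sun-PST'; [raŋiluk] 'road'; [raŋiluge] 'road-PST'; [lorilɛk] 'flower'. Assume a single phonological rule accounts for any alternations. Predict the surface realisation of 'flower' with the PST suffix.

[lorilɛge]

The stem for 'road' ends in [k] in [raŋiluk] but [g] in [raŋiluge].
If /g/ were underlying and a rule turned it into [k] in isolation, 'sun' would also alternate; but it has [g] in both [ɣɛrɔmug] and [ɣɛrɔmuge].
The underlying segment must be /k/; voiceless stops become voiced between vowels, yielding [g] there.
From [lorilɛk] the stem 'flower' is /lorilɛk/; between vowels this yields [lorilɛge].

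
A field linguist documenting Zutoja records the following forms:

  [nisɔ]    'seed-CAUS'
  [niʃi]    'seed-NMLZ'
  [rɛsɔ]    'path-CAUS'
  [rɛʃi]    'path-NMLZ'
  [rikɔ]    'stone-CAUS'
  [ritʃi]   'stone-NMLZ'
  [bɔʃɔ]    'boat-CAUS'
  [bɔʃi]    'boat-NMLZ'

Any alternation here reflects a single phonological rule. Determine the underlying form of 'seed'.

The stem for 'seed' ends in [s] in [nisɔ] but [ʃ] in [niʃi].
But 'boat' keeps [ʃ] in both environments ([bɔʃɔ], [bɔʃi]), so there is no rule changing /ʃ/ to [s] before the CAUS suffix.
Therefore /s/ is basic and [ʃ] is derived by palatalization before a front vowel (/k/ and /s/ become palato-alveolar [tʃ] and [ʃ] before a front vowel).

/nis/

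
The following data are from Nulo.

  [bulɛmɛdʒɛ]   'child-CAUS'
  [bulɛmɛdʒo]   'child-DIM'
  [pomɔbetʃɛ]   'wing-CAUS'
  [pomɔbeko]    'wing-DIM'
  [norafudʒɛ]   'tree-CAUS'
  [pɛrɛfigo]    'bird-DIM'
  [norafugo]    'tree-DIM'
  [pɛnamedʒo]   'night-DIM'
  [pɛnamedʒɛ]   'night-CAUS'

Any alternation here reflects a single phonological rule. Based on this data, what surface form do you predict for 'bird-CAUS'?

The root 'tree' surfaces as [norafugo] and [norafudʒɛ], with a stem-final [g] ~ [dʒ] alternation.
Compare 'night', with invariant [dʒ] in [pɛnamedʒo] and [pɛnamedʒɛ]: an analysis with underlying /dʒ/ and a rule producing [g] before the DIM suffix would wrongly predict alternation here too.
So /g/ is underlying, and a rule of palatalization before a front vowel — /k/ and /g/ become palato-alveolar [tʃ] and [dʒ] before a front vowel — gives [dʒ].
The one attested form of 'bird', [pɛrɛfigo], shows underlying /pɛrɛfig/. Applying the same rule before a front vowel gives [pɛrɛfidʒɛ].

[pɛrɛfidʒɛ]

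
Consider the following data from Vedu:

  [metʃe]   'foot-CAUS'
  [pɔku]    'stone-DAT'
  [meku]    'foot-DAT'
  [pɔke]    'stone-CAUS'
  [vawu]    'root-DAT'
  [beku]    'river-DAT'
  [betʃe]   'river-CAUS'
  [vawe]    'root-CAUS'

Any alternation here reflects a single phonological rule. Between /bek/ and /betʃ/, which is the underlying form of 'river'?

The stem for 'river' ends in [tʃ] in [betʃe] but [k] in [beku].
But 'stone' keeps [k] in both environments ([pɔke], [pɔku]), so there is no rule changing /k/ to [tʃ] before the CAUS suffix.
Therefore /tʃ/ is basic and [k] is derived by depalatalization (palato-alveolar /tʃ/ becomes [k] when no front vowel follows).

/betʃ/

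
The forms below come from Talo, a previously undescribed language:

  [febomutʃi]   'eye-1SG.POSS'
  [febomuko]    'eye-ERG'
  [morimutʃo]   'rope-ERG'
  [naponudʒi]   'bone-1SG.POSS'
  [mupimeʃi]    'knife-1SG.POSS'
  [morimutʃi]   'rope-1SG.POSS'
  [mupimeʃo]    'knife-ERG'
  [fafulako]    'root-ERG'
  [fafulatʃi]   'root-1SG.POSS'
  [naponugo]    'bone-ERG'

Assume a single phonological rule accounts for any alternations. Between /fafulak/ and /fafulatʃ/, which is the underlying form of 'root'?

/fafulak/

The stem for 'root' ends in [tʃ] in [fafulatʃi] but [k] in [fafulako].
But 'rope' keeps [tʃ] in both environments ([morimutʃi], [morimutʃo]), so there is no rule changing /tʃ/ to [k] before the ERG suffix.
Therefore /k/ is basic and [tʃ] is derived by palatalization before a front vowel (/k/ and /g/ become palato-alveolar [tʃ] and [dʒ] before a front vowel).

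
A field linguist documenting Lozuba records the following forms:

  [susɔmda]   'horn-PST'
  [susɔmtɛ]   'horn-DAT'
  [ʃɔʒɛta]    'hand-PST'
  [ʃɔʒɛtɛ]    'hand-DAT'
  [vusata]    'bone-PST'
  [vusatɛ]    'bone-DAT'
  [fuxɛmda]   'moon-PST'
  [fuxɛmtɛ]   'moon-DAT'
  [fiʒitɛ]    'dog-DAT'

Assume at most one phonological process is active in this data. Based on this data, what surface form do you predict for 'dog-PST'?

The PST suffix surfaces as [-da] and [-ta], depending on the final segment of the stem.
The DAT suffix, which begins with [t], is invariant after every stem; so [t] is not altered by any rule here.
The PST suffix is therefore /-da/ underlyingly, with post-vocalic devoicing: voiced stops become voiceless after a vowel.
After 'dog', which ends in a vowel, the suffix surfaces as [-ta], giving [fiʒita].

[fiʒita]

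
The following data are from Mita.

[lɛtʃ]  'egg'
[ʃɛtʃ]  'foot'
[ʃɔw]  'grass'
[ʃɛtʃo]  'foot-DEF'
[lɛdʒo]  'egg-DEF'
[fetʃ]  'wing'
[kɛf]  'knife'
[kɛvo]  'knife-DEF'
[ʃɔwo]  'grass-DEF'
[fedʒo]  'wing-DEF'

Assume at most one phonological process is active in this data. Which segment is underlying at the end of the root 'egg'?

The root 'egg' surfaces as [lɛtʃ] and [lɛdʒo], with a stem-final [tʃ] ~ [dʒ] alternation.
Compare 'foot', with invariant [tʃ] in [ʃɛtʃ] and [ʃɛtʃo]: an analysis with underlying /tʃ/ and a rule producing [dʒ] before the DEF suffix would wrongly predict alternation here too.
So /dʒ/ is underlying, and a rule of word-final obstruent devoicing — voiced obstruents become voiceless word-finally — gives [tʃ].

/dʒ/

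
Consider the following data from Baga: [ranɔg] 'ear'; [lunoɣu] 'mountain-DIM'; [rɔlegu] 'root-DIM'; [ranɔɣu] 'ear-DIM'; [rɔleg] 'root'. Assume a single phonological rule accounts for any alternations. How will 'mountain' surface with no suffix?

[lunog]

The root 'ear' surfaces as [ranɔɣu] and [ranɔg], with a stem-final [ɣ] ~ [g] alternation.
If /g/ were underlying and a rule turned it into [ɣ] before the DIM suffix, 'root' would also alternate; but it has [g] in both [rɔlegu] and [rɔleg].
Therefore /ɣ/ is basic and [g] is derived by word-final hardening (voiced fricatives become stops word-finally).
From [lunoɣu] the stem 'mountain' is /lunoɣ/; word-finally this yields [lunog].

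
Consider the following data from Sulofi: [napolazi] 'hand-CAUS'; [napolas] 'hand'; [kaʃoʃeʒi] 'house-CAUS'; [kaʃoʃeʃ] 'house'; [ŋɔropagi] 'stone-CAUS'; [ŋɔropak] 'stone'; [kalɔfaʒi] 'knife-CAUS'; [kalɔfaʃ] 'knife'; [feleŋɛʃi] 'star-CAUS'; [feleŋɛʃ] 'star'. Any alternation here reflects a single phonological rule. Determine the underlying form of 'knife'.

/kalɔfaʒ/

In [kalɔfaʒi] and [kalɔfaʃ] the final segment of 'knife' alternates: [ʒ] ~ [ʃ].
Compare 'star', with invariant [ʃ] in [feleŋɛʃi] and [feleŋɛʃ]: an analysis with underlying /ʃ/ and a rule producing [ʒ] before the CAUS suffix would wrongly predict alternation here too.
The alternation reflects word-final obstruent devoicing: voiced obstruents become voiceless word-finally. /ʒ/ is underlying.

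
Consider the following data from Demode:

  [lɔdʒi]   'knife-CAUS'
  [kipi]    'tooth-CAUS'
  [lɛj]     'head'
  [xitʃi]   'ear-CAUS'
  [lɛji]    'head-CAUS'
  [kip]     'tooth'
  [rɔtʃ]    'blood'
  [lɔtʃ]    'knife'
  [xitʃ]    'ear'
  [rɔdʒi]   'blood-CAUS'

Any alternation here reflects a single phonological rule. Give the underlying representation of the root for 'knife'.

/lɔdʒ/

In [lɔdʒi] and [lɔtʃ] the final segment of 'knife' alternates: [dʒ] ~ [tʃ].
The stem 'ear' ([xitʃi], [xitʃ]) shows [tʃ] unchanged in both environments, so [tʃ] cannot be basic with [dʒ] derived before the CAUS suffix.
The underlying segment must be /dʒ/; voiced obstruents become voiceless word-finally, yielding [tʃ] there.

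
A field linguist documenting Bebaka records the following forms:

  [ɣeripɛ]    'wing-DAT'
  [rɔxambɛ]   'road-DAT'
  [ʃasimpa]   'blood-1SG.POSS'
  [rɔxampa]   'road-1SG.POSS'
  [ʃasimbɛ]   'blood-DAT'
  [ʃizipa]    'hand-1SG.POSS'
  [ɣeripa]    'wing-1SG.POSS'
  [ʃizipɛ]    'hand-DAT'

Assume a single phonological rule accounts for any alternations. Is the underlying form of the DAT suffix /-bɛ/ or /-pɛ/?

The DAT suffix surfaces as [-bɛ] and [-pɛ], depending on the final segment of the stem.
By contrast the 1SG.POSS suffix keeps its initial [p] throughout — that segment must be underlying.
So the underlying form is /-bɛ/, and voiced stops become voiceless after a vowel.

/-bɛ/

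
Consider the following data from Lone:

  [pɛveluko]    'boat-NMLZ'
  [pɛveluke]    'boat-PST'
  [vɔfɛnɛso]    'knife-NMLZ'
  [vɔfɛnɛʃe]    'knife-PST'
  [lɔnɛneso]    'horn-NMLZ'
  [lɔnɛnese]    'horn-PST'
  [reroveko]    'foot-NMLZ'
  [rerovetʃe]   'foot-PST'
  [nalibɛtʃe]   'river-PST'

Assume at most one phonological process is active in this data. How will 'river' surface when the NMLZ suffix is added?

[nalibɛko]

The stem for 'foot' ends in [k] in [reroveko] but [tʃ] in [rerovetʃe].
The stem 'boat' ([pɛveluko], [pɛveluke]) shows [k] unchanged in both environments, so [k] cannot be basic with [tʃ] derived before the PST suffix.
So /tʃ/ is underlying, and a rule of depalatalization — palato-alveolar /tʃ/ and /ʃ/ become [k] and [s] when no front vowel follows — gives [k].
The one attested form of 'river', [nalibɛtʃe], shows underlying /nalibɛtʃ/. Applying the same rule when no front vowel follows gives [nalibɛko].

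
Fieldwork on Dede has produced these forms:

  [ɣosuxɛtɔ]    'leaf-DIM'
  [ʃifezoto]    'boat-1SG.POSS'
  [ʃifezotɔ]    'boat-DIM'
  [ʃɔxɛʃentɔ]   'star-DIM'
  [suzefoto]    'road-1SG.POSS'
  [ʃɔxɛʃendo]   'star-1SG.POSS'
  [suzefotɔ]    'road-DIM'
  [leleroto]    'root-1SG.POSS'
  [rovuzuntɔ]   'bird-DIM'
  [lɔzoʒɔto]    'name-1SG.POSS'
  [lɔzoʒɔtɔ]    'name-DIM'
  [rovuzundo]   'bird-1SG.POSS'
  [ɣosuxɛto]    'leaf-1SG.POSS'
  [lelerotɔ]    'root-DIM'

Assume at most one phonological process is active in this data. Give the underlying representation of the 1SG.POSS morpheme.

/-do/

The 1SG.POSS morpheme has two allomorphs, [-do] and [-to].
The DIM suffix, which begins with [t], is invariant after every stem; so [t] is not altered by any rule here.
So the underlying form is /-do/, and voiced stops become voiceless after a vowel.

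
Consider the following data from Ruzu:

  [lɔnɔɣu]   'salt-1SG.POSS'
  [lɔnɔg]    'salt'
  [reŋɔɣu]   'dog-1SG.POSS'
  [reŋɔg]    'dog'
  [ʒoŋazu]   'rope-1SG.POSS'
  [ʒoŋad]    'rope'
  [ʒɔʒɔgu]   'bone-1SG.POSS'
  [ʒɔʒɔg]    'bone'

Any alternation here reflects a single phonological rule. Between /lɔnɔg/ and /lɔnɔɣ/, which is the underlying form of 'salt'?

The stem for 'salt' ends in [ɣ] in [lɔnɔɣu] but [g] in [lɔnɔg].
Compare 'bone', with invariant [g] in [ʒɔʒɔgu] and [ʒɔʒɔg]: an analysis with underlying /g/ and a rule producing [ɣ] before the 1SG.POSS suffix would wrongly predict alternation here too.
The alternation reflects word-final hardening: voiced fricatives become stops word-finally. /ɣ/ is underlying.

/lɔnɔɣ/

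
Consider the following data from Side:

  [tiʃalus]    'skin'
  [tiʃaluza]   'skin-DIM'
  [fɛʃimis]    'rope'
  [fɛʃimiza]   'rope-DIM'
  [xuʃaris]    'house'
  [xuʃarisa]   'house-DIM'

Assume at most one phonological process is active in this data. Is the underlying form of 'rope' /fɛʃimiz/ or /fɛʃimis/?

'rope' shows [s] ~ [z] at the end of the stem ([fɛʃimis] vs [fɛʃimiza]).
Compare 'house', with invariant [s] in [xuʃaris] and [xuʃarisa]: an analysis with underlying /s/ and a rule producing [z] before the DIM suffix would wrongly predict alternation here too.
The alternation reflects word-final obstruent devoicing: voiced obstruents become voiceless word-finally. /z/ is underlying.

/fɛʃimiz/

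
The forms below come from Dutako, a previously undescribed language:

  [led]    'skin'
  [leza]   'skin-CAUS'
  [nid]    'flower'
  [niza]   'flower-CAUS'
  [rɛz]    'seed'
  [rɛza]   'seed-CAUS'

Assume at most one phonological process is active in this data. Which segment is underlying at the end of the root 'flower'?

The root 'flower' surfaces as [nid] and [niza], with a stem-final [d] ~ [z] alternation.
If /z/ were underlying and a rule turned it into [d] in isolation, 'seed' would also alternate; but it has [z] in both [rɛz] and [rɛza].
The underlying segment must be /d/; voiced stops become fricatives between vowels, yielding [z] there.

/d/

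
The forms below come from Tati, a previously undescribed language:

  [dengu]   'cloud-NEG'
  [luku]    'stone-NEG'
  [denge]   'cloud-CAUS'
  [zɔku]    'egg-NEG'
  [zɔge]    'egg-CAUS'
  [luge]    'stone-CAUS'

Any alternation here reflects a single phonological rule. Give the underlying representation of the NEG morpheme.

/-ku/

The NEG suffix surfaces as [-gu] and [-ku], depending on the final segment of the stem.
The CAUS suffix, which begins with [g], is invariant after every stem; so [g] is not altered by any rule here.
So the underlying form is /-ku/, and voiceless stops become voiced after a nasal.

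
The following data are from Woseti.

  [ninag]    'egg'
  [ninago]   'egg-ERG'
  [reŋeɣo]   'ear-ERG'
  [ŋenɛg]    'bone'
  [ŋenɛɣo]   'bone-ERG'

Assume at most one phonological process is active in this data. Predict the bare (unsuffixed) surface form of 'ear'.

[reŋeg]

The stem for 'bone' ends in [g] in [ŋenɛg] but [ɣ] in [ŋenɛɣo].
Compare 'egg', with invariant [g] in [ninag] and [ninago]: an analysis with underlying /g/ and a rule producing [ɣ] before the ERG suffix would wrongly predict alternation here too.
The underlying segment must be /ɣ/; voiced fricatives become stops word-finally, yielding [g] there.
The one attested form of 'ear', [reŋeɣo], shows underlying /reŋeɣ/. Applying the same rule word-finally gives [reŋeg].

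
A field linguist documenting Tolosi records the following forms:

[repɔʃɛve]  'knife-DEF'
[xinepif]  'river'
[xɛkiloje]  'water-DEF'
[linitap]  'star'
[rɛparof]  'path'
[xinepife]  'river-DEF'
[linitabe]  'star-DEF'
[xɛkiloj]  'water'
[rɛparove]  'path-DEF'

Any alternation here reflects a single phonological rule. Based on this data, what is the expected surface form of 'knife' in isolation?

The root 'path' surfaces as [rɛparove] and [rɛparof], with a stem-final [v] ~ [f] alternation.
But 'river' keeps [f] in both environments ([xinepife], [xinepif]), so there is no rule changing /f/ to [v] before the DEF suffix.
The alternation reflects word-final obstruent devoicing: voiced obstruents become voiceless word-finally. /v/ is underlying.
The one attested form of 'knife', [repɔʃɛve], shows underlying /repɔʃɛv/. Applying the same rule word-finally gives [repɔʃɛf].

[repɔʃɛf]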